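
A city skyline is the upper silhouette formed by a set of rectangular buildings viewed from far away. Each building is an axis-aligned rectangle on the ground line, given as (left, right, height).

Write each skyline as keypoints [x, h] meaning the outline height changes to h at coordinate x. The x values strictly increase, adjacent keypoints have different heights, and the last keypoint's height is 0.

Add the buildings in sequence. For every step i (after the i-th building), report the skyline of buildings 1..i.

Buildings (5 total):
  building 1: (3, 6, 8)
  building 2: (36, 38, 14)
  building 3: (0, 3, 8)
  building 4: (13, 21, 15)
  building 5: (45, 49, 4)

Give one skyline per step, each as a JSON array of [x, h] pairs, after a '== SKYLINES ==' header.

== SKYLINES ==
[[3,8],[6,0]]
[[3,8],[6,0],[36,14],[38,0]]
[[0,8],[6,0],[36,14],[38,0]]
[[0,8],[6,0],[13,15],[21,0],[36,14],[38,0]]
[[0,8],[6,0],[13,15],[21,0],[36,14],[38,0],[45,4],[49,0]]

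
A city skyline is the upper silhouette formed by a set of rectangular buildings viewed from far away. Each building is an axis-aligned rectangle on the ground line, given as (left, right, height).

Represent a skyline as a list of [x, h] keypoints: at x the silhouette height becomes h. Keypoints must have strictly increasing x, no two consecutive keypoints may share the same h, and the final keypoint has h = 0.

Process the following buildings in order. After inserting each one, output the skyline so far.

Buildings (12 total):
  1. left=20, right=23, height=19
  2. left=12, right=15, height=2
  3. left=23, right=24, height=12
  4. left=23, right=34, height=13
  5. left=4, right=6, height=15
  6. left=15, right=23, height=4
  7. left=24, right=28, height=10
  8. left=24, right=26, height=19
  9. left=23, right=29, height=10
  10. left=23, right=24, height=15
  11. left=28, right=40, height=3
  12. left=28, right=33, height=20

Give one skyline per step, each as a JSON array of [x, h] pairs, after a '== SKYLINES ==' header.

== SKYLINES ==
[[20,19],[23,0]]
[[12,2],[15,0],[20,19],[23,0]]
[[12,2],[15,0],[20,19],[23,12],[24,0]]
[[12,2],[15,0],[20,19],[23,13],[34,0]]
[[4,15],[6,0],[12,2],[15,0],[20,19],[23,13],[34,0]]
[[4,15],[6,0],[12,2],[15,4],[20,19],[23,13],[34,0]]
[[4,15],[6,0],[12,2],[15,4],[20,19],[23,13],[34,0]]
[[4,15],[6,0],[12,2],[15,4],[20,19],[23,13],[24,19],[26,13],[34,0]]
[[4,15],[6,0],[12,2],[15,4],[20,19],[23,13],[24,19],[26,13],[34,0]]
[[4,15],[6,0],[12,2],[15,4],[20,19],[23,15],[24,19],[26,13],[34,0]]
[[4,15],[6,0],[12,2],[15,4],[20,19],[23,15],[24,19],[26,13],[34,3],[40,0]]
[[4,15],[6,0],[12,2],[15,4],[20,19],[23,15],[24,19],[26,13],[28,20],[33,13],[34,3],[40,0]]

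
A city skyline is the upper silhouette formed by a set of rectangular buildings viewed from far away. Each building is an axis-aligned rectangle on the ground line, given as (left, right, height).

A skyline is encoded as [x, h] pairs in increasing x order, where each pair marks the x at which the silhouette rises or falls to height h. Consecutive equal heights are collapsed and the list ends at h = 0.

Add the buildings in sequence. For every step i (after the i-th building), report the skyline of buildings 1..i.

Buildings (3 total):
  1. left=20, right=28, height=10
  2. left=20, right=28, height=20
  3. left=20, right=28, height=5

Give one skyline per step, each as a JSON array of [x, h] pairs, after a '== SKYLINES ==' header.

== SKYLINES ==
[[20,10],[28,0]]
[[20,20],[28,0]]
[[20,20],[28,0]]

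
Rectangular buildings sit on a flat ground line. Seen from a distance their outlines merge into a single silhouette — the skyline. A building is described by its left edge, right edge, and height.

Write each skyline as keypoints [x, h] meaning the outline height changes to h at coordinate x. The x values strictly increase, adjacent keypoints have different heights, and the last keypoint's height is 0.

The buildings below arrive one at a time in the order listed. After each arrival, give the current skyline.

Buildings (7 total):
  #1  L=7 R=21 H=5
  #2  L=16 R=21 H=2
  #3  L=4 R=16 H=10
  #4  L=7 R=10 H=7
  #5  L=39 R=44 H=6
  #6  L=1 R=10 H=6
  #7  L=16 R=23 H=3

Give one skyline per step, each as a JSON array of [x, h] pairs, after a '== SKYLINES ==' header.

== SKYLINES ==
[[7,5],[21,0]]
[[7,5],[21,0]]
[[4,10],[16,5],[21,0]]
[[4,10],[16,5],[21,0]]
[[4,10],[16,5],[21,0],[39,6],[44,0]]
[[1,6],[4,10],[16,5],[21,0],[39,6],[44,0]]
[[1,6],[4,10],[16,5],[21,3],[23,0],[39,6],[44,0]]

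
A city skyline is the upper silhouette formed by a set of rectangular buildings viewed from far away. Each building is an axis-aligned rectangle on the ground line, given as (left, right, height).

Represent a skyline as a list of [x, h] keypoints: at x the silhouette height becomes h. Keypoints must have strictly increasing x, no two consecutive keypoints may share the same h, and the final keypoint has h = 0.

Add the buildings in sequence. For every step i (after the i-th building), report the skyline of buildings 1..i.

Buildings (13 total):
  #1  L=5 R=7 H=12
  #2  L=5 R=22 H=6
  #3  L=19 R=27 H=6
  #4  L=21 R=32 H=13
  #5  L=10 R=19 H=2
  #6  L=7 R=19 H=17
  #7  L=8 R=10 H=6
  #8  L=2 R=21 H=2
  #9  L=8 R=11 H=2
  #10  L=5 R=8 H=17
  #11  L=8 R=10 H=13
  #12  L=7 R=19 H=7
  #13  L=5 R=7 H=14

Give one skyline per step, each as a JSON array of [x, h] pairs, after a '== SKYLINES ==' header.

== SKYLINES ==
[[5,12],[7,0]]
[[5,12],[7,6],[22,0]]
[[5,12],[7,6],[27,0]]
[[5,12],[7,6],[21,13],[32,0]]
[[5,12],[7,6],[21,13],[32,0]]
[[5,12],[7,17],[19,6],[21,13],[32,0]]
[[5,12],[7,17],[19,6],[21,13],[32,0]]
[[2,2],[5,12],[7,17],[19,6],[21,13],[32,0]]
[[2,2],[5,12],[7,17],[19,6],[21,13],[32,0]]
[[2,2],[5,17],[19,6],[21,13],[32,0]]
[[2,2],[5,17],[19,6],[21,13],[32,0]]
[[2,2],[5,17],[19,6],[21,13],[32,0]]
[[2,2],[5,17],[19,6],[21,13],[32,0]]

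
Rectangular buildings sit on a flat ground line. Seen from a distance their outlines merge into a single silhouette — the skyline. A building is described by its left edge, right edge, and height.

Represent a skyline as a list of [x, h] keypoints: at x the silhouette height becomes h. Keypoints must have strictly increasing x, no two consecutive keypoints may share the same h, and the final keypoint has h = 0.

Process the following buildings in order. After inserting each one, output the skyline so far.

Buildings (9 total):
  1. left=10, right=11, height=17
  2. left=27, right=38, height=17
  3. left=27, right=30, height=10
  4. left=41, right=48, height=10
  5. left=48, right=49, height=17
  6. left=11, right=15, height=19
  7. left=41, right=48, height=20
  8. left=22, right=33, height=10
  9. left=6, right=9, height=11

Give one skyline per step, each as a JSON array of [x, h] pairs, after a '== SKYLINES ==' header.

== SKYLINES ==
[[10,17],[11,0]]
[[10,17],[11,0],[27,17],[38,0]]
[[10,17],[11,0],[27,17],[38,0]]
[[10,17],[11,0],[27,17],[38,0],[41,10],[48,0]]
[[10,17],[11,0],[27,17],[38,0],[41,10],[48,17],[49,0]]
[[10,17],[11,19],[15,0],[27,17],[38,0],[41,10],[48,17],[49,0]]
[[10,17],[11,19],[15,0],[27,17],[38,0],[41,20],[48,17],[49,0]]
[[10,17],[11,19],[15,0],[22,10],[27,17],[38,0],[41,20],[48,17],[49,0]]
[[6,11],[9,0],[10,17],[11,19],[15,0],[22,10],[27,17],[38,0],[41,20],[48,17],[49,0]]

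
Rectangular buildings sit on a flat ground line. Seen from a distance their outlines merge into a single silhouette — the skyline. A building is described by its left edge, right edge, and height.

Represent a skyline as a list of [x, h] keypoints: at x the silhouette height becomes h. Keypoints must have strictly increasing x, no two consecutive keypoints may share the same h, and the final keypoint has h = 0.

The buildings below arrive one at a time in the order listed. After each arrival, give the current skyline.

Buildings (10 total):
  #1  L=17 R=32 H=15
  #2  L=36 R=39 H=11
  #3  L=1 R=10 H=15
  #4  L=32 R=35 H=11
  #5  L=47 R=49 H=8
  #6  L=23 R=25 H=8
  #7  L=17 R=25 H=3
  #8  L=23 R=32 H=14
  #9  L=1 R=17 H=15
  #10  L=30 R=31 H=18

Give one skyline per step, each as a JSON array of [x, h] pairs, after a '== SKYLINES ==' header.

== SKYLINES ==
[[17,15],[32,0]]
[[17,15],[32,0],[36,11],[39,0]]
[[1,15],[10,0],[17,15],[32,0],[36,11],[39,0]]
[[1,15],[10,0],[17,15],[32,11],[35,0],[36,11],[39,0]]
[[1,15],[10,0],[17,15],[32,11],[35,0],[36,11],[39,0],[47,8],[49,0]]
[[1,15],[10,0],[17,15],[32,11],[35,0],[36,11],[39,0],[47,8],[49,0]]
[[1,15],[10,0],[17,15],[32,11],[35,0],[36,11],[39,0],[47,8],[49,0]]
[[1,15],[10,0],[17,15],[32,11],[35,0],[36,11],[39,0],[47,8],[49,0]]
[[1,15],[32,11],[35,0],[36,11],[39,0],[47,8],[49,0]]
[[1,15],[30,18],[31,15],[32,11],[35,0],[36,11],[39,0],[47,8],[49,0]]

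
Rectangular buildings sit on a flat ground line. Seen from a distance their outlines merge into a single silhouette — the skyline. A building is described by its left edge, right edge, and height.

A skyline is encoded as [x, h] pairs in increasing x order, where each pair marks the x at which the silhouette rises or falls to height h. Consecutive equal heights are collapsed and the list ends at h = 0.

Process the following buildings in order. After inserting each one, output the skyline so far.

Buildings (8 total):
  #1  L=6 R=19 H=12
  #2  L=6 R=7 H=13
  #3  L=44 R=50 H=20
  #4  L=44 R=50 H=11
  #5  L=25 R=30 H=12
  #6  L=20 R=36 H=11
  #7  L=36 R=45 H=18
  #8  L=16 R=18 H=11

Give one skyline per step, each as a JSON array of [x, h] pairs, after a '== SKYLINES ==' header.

== SKYLINES ==
[[6,12],[19,0]]
[[6,13],[7,12],[19,0]]
[[6,13],[7,12],[19,0],[44,20],[50,0]]
[[6,13],[7,12],[19,0],[44,20],[50,0]]
[[6,13],[7,12],[19,0],[25,12],[30,0],[44,20],[50,0]]
[[6,13],[7,12],[19,0],[20,11],[25,12],[30,11],[36,0],[44,20],[50,0]]
[[6,13],[7,12],[19,0],[20,11],[25,12],[30,11],[36,18],[44,20],[50,0]]
[[6,13],[7,12],[19,0],[20,11],[25,12],[30,11],[36,18],[44,20],[50,0]]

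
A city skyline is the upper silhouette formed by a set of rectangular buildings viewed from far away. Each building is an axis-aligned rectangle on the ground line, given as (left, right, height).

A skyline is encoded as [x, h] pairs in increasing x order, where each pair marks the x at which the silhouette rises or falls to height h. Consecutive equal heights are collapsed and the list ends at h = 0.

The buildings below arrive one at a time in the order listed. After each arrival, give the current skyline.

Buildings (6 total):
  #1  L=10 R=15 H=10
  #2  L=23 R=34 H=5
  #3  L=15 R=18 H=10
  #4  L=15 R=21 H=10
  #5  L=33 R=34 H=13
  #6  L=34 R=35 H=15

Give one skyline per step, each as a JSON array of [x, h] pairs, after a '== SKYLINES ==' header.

== SKYLINES ==
[[10,10],[15,0]]
[[10,10],[15,0],[23,5],[34,0]]
[[10,10],[18,0],[23,5],[34,0]]
[[10,10],[21,0],[23,5],[34,0]]
[[10,10],[21,0],[23,5],[33,13],[34,0]]
[[10,10],[21,0],[23,5],[33,13],[34,15],[35,0]]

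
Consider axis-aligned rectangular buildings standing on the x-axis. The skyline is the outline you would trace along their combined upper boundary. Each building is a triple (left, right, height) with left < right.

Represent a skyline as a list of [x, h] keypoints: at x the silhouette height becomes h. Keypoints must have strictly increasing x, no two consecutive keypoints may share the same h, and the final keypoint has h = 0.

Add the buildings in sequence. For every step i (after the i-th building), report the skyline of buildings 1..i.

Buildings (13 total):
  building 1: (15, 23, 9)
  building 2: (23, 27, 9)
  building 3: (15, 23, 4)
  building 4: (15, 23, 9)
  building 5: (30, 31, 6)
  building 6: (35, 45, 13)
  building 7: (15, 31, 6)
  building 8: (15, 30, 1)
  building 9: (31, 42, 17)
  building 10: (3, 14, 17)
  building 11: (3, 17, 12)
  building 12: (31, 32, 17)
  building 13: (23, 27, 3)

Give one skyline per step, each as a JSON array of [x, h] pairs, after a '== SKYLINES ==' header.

== SKYLINES ==
[[15,9],[23,0]]
[[15,9],[27,0]]
[[15,9],[27,0]]
[[15,9],[27,0]]
[[15,9],[27,0],[30,6],[31,0]]
[[15,9],[27,0],[30,6],[31,0],[35,13],[45,0]]
[[15,9],[27,6],[31,0],[35,13],[45,0]]
[[15,9],[27,6],[31,0],[35,13],[45,0]]
[[15,9],[27,6],[31,17],[42,13],[45,0]]
[[3,17],[14,0],[15,9],[27,6],[31,17],[42,13],[45,0]]
[[3,17],[14,12],[17,9],[27,6],[31,17],[42,13],[45,0]]
[[3,17],[14,12],[17,9],[27,6],[31,17],[42,13],[45,0]]
[[3,17],[14,12],[17,9],[27,6],[31,17],[42,13],[45,0]]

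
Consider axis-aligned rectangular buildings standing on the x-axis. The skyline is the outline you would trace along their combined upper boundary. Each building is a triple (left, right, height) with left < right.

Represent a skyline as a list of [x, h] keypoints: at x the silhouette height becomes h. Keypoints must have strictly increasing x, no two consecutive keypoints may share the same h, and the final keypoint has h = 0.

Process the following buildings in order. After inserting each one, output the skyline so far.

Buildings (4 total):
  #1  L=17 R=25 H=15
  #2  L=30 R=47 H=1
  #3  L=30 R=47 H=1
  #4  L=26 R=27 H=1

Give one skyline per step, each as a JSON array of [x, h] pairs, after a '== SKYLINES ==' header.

== SKYLINES ==
[[17,15],[25,0]]
[[17,15],[25,0],[30,1],[47,0]]
[[17,15],[25,0],[30,1],[47,0]]
[[17,15],[25,0],[26,1],[27,0],[30,1],[47,0]]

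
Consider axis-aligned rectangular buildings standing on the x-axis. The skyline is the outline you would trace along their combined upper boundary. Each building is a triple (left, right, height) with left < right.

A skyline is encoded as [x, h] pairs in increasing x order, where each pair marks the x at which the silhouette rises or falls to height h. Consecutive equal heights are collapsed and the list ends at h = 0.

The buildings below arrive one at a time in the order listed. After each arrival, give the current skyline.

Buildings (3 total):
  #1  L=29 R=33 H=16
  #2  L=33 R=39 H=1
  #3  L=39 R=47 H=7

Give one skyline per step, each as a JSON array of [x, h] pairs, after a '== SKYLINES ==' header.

== SKYLINES ==
[[29,16],[33,0]]
[[29,16],[33,1],[39,0]]
[[29,16],[33,1],[39,7],[47,0]]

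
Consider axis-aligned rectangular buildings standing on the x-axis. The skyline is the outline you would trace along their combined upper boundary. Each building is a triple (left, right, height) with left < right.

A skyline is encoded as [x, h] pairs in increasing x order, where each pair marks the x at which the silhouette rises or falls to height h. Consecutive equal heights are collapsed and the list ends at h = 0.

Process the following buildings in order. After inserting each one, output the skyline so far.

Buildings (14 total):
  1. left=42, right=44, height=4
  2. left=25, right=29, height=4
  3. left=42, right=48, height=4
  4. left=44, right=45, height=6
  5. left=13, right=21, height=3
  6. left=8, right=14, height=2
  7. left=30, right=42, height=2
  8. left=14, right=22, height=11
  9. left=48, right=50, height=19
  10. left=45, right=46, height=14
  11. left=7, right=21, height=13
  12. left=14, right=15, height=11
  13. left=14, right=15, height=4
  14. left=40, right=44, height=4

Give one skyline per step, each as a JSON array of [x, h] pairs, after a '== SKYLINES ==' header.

== SKYLINES ==
[[42,4],[44,0]]
[[25,4],[29,0],[42,4],[44,0]]
[[25,4],[29,0],[42,4],[48,0]]
[[25,4],[29,0],[42,4],[44,6],[45,4],[48,0]]
[[13,3],[21,0],[25,4],[29,0],[42,4],[44,6],[45,4],[48,0]]
[[8,2],[13,3],[21,0],[25,4],[29,0],[42,4],[44,6],[45,4],[48,0]]
[[8,2],[13,3],[21,0],[25,4],[29,0],[30,2],[42,4],[44,6],[45,4],[48,0]]
[[8,2],[13,3],[14,11],[22,0],[25,4],[29,0],[30,2],[42,4],[44,6],[45,4],[48,0]]
[[8,2],[13,3],[14,11],[22,0],[25,4],[29,0],[30,2],[42,4],[44,6],[45,4],[48,19],[50,0]]
[[8,2],[13,3],[14,11],[22,0],[25,4],[29,0],[30,2],[42,4],[44,6],[45,14],[46,4],[48,19],[50,0]]
[[7,13],[21,11],[22,0],[25,4],[29,0],[30,2],[42,4],[44,6],[45,14],[46,4],[48,19],[50,0]]
[[7,13],[21,11],[22,0],[25,4],[29,0],[30,2],[42,4],[44,6],[45,14],[46,4],[48,19],[50,0]]
[[7,13],[21,11],[22,0],[25,4],[29,0],[30,2],[42,4],[44,6],[45,14],[46,4],[48,19],[50,0]]
[[7,13],[21,11],[22,0],[25,4],[29,0],[30,2],[40,4],[44,6],[45,14],[46,4],[48,19],[50,0]]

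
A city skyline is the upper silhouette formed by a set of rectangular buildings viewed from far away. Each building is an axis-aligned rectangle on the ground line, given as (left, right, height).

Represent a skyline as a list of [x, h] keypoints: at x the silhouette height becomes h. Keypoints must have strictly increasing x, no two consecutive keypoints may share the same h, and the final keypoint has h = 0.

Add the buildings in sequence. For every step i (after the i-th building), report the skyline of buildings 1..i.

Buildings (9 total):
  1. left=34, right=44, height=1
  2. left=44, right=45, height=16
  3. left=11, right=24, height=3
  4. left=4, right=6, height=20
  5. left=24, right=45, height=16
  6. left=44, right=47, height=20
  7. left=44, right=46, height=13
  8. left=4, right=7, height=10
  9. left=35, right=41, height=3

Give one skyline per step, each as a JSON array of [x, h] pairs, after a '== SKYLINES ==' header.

== SKYLINES ==
[[34,1],[44,0]]
[[34,1],[44,16],[45,0]]
[[11,3],[24,0],[34,1],[44,16],[45,0]]
[[4,20],[6,0],[11,3],[24,0],[34,1],[44,16],[45,0]]
[[4,20],[6,0],[11,3],[24,16],[45,0]]
[[4,20],[6,0],[11,3],[24,16],[44,20],[47,0]]
[[4,20],[6,0],[11,3],[24,16],[44,20],[47,0]]
[[4,20],[6,10],[7,0],[11,3],[24,16],[44,20],[47,0]]
[[4,20],[6,10],[7,0],[11,3],[24,16],[44,20],[47,0]]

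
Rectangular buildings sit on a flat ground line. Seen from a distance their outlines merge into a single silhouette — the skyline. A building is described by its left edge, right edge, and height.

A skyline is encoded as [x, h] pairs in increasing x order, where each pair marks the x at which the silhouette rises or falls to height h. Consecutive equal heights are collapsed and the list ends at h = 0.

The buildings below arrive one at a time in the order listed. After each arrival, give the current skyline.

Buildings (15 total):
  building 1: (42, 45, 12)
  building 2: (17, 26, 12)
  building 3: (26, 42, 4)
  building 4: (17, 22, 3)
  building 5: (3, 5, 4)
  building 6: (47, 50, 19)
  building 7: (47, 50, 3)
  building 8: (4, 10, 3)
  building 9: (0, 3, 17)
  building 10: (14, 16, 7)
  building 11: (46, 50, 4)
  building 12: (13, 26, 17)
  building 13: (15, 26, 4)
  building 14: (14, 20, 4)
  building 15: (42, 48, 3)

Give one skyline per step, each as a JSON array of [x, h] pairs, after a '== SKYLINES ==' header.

== SKYLINES ==
[[42,12],[45,0]]
[[17,12],[26,0],[42,12],[45,0]]
[[17,12],[26,4],[42,12],[45,0]]
[[17,12],[26,4],[42,12],[45,0]]
[[3,4],[5,0],[17,12],[26,4],[42,12],[45,0]]
[[3,4],[5,0],[17,12],[26,4],[42,12],[45,0],[47,19],[50,0]]
[[3,4],[5,0],[17,12],[26,4],[42,12],[45,0],[47,19],[50,0]]
[[3,4],[5,3],[10,0],[17,12],[26,4],[42,12],[45,0],[47,19],[50,0]]
[[0,17],[3,4],[5,3],[10,0],[17,12],[26,4],[42,12],[45,0],[47,19],[50,0]]
[[0,17],[3,4],[5,3],[10,0],[14,7],[16,0],[17,12],[26,4],[42,12],[45,0],[47,19],[50,0]]
[[0,17],[3,4],[5,3],[10,0],[14,7],[16,0],[17,12],[26,4],[42,12],[45,0],[46,4],[47,19],[50,0]]
[[0,17],[3,4],[5,3],[10,0],[13,17],[26,4],[42,12],[45,0],[46,4],[47,19],[50,0]]
[[0,17],[3,4],[5,3],[10,0],[13,17],[26,4],[42,12],[45,0],[46,4],[47,19],[50,0]]
[[0,17],[3,4],[5,3],[10,0],[13,17],[26,4],[42,12],[45,0],[46,4],[47,19],[50,0]]
[[0,17],[3,4],[5,3],[10,0],[13,17],[26,4],[42,12],[45,3],[46,4],[47,19],[50,0]]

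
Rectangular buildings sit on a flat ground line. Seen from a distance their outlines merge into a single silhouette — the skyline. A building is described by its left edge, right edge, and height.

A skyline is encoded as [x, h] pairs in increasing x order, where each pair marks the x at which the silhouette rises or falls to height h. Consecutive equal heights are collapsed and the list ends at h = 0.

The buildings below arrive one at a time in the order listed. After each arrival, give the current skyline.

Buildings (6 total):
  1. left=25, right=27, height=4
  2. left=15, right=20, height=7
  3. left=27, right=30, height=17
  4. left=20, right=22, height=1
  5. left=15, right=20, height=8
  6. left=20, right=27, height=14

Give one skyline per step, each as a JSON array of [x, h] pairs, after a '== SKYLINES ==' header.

== SKYLINES ==
[[25,4],[27,0]]
[[15,7],[20,0],[25,4],[27,0]]
[[15,7],[20,0],[25,4],[27,17],[30,0]]
[[15,7],[20,1],[22,0],[25,4],[27,17],[30,0]]
[[15,8],[20,1],[22,0],[25,4],[27,17],[30,0]]
[[15,8],[20,14],[27,17],[30,0]]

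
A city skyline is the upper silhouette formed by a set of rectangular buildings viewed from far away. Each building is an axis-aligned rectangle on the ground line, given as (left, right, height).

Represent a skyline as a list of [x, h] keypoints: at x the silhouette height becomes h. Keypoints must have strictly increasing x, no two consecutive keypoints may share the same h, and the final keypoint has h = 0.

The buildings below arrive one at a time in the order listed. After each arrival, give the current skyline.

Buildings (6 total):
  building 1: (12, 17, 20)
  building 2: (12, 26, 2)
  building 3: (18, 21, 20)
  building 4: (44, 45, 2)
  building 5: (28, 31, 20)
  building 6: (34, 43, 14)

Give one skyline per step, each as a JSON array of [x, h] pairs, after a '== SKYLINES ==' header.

== SKYLINES ==
[[12,20],[17,0]]
[[12,20],[17,2],[26,0]]
[[12,20],[17,2],[18,20],[21,2],[26,0]]
[[12,20],[17,2],[18,20],[21,2],[26,0],[44,2],[45,0]]
[[12,20],[17,2],[18,20],[21,2],[26,0],[28,20],[31,0],[44,2],[45,0]]
[[12,20],[17,2],[18,20],[21,2],[26,0],[28,20],[31,0],[34,14],[43,0],[44,2],[45,0]]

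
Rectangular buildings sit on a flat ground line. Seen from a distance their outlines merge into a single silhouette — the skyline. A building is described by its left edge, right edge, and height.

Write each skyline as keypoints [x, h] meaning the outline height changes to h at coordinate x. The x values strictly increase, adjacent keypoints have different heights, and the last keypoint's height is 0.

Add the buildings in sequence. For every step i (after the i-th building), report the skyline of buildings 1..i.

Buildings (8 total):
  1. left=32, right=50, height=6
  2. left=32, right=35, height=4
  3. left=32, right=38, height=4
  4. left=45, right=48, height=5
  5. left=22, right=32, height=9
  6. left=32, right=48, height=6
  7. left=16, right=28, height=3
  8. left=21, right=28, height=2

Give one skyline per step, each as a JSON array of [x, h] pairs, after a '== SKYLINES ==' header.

== SKYLINES ==
[[32,6],[50,0]]
[[32,6],[50,0]]
[[32,6],[50,0]]
[[32,6],[50,0]]
[[22,9],[32,6],[50,0]]
[[22,9],[32,6],[50,0]]
[[16,3],[22,9],[32,6],[50,0]]
[[16,3],[22,9],[32,6],[50,0]]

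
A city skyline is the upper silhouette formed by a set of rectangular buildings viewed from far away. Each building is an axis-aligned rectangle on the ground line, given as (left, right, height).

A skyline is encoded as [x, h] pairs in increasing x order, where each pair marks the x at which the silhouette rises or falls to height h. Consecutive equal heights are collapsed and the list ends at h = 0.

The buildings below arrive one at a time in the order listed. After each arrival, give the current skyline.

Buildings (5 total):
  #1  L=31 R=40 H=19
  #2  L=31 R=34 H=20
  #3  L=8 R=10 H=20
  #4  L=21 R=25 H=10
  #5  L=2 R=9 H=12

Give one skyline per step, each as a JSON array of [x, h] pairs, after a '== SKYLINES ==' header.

== SKYLINES ==
[[31,19],[40,0]]
[[31,20],[34,19],[40,0]]
[[8,20],[10,0],[31,20],[34,19],[40,0]]
[[8,20],[10,0],[21,10],[25,0],[31,20],[34,19],[40,0]]
[[2,12],[8,20],[10,0],[21,10],[25,0],[31,20],[34,19],[40,0]]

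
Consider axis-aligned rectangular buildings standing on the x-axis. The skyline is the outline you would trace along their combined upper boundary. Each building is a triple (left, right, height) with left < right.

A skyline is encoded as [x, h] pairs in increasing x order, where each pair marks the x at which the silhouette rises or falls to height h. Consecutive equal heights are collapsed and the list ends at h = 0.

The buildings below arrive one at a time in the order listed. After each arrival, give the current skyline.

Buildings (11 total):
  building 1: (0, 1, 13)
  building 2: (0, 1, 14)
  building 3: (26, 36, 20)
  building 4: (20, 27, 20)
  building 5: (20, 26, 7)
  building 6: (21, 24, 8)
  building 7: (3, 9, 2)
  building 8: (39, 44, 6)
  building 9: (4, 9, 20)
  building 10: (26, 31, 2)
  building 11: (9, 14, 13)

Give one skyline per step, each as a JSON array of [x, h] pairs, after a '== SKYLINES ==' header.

== SKYLINES ==
[[0,13],[1,0]]
[[0,14],[1,0]]
[[0,14],[1,0],[26,20],[36,0]]
[[0,14],[1,0],[20,20],[36,0]]
[[0,14],[1,0],[20,20],[36,0]]
[[0,14],[1,0],[20,20],[36,0]]
[[0,14],[1,0],[3,2],[9,0],[20,20],[36,0]]
[[0,14],[1,0],[3,2],[9,0],[20,20],[36,0],[39,6],[44,0]]
[[0,14],[1,0],[3,2],[4,20],[9,0],[20,20],[36,0],[39,6],[44,0]]
[[0,14],[1,0],[3,2],[4,20],[9,0],[20,20],[36,0],[39,6],[44,0]]
[[0,14],[1,0],[3,2],[4,20],[9,13],[14,0],[20,20],[36,0],[39,6],[44,0]]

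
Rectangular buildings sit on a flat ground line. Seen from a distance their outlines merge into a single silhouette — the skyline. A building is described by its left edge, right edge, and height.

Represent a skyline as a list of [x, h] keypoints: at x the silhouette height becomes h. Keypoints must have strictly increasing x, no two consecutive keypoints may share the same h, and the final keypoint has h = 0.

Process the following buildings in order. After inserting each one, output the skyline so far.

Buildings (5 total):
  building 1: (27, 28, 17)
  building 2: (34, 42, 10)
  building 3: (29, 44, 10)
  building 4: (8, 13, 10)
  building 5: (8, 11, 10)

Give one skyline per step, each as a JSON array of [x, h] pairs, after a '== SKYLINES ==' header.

== SKYLINES ==
[[27,17],[28,0]]
[[27,17],[28,0],[34,10],[42,0]]
[[27,17],[28,0],[29,10],[44,0]]
[[8,10],[13,0],[27,17],[28,0],[29,10],[44,0]]
[[8,10],[13,0],[27,17],[28,0],[29,10],[44,0]]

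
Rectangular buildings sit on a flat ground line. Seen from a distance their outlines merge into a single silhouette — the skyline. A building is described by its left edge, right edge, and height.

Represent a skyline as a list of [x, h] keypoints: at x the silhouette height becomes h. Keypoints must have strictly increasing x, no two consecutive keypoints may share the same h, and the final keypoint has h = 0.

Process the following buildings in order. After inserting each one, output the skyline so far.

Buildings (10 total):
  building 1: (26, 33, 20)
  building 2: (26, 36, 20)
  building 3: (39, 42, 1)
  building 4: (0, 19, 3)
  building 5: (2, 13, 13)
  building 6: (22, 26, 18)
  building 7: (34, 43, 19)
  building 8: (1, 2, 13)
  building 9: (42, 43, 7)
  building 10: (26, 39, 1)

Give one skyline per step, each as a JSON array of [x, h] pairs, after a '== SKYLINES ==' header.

== SKYLINES ==
[[26,20],[33,0]]
[[26,20],[36,0]]
[[26,20],[36,0],[39,1],[42,0]]
[[0,3],[19,0],[26,20],[36,0],[39,1],[42,0]]
[[0,3],[2,13],[13,3],[19,0],[26,20],[36,0],[39,1],[42,0]]
[[0,3],[2,13],[13,3],[19,0],[22,18],[26,20],[36,0],[39,1],[42,0]]
[[0,3],[2,13],[13,3],[19,0],[22,18],[26,20],[36,19],[43,0]]
[[0,3],[1,13],[13,3],[19,0],[22,18],[26,20],[36,19],[43,0]]
[[0,3],[1,13],[13,3],[19,0],[22,18],[26,20],[36,19],[43,0]]
[[0,3],[1,13],[13,3],[19,0],[22,18],[26,20],[36,19],[43,0]]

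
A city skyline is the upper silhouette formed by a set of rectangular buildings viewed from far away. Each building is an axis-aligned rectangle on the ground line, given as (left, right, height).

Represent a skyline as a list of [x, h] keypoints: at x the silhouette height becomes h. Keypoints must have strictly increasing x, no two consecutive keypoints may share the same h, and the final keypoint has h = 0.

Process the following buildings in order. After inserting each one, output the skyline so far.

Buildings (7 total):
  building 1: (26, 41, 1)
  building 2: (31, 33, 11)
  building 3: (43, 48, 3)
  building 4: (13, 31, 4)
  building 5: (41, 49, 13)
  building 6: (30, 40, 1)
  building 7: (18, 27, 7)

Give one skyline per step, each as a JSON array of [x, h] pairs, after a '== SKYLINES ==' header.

== SKYLINES ==
[[26,1],[41,0]]
[[26,1],[31,11],[33,1],[41,0]]
[[26,1],[31,11],[33,1],[41,0],[43,3],[48,0]]
[[13,4],[31,11],[33,1],[41,0],[43,3],[48,0]]
[[13,4],[31,11],[33,1],[41,13],[49,0]]
[[13,4],[31,11],[33,1],[41,13],[49,0]]
[[13,4],[18,7],[27,4],[31,11],[33,1],[41,13],[49,0]]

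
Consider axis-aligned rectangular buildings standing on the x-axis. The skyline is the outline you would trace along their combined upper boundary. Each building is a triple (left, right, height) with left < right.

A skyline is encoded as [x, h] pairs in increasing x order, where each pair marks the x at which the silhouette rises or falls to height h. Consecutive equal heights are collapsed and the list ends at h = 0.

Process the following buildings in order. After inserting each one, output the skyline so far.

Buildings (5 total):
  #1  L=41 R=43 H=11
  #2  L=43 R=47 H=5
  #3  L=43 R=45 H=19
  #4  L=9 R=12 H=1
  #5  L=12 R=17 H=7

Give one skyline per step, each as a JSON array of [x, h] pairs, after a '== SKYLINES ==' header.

== SKYLINES ==
[[41,11],[43,0]]
[[41,11],[43,5],[47,0]]
[[41,11],[43,19],[45,5],[47,0]]
[[9,1],[12,0],[41,11],[43,19],[45,5],[47,0]]
[[9,1],[12,7],[17,0],[41,11],[43,19],[45,5],[47,0]]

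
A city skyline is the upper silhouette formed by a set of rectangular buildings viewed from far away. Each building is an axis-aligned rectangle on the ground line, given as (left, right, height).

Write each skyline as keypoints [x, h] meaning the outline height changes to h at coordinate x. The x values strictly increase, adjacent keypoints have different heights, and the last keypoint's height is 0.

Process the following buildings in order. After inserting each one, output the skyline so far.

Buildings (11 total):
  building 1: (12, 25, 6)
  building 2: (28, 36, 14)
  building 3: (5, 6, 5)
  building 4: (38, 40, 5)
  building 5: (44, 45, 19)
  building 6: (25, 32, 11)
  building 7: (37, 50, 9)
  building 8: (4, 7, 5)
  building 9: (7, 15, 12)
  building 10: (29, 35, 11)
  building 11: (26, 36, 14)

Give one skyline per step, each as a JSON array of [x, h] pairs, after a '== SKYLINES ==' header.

== SKYLINES ==
[[12,6],[25,0]]
[[12,6],[25,0],[28,14],[36,0]]
[[5,5],[6,0],[12,6],[25,0],[28,14],[36,0]]
[[5,5],[6,0],[12,6],[25,0],[28,14],[36,0],[38,5],[40,0]]
[[5,5],[6,0],[12,6],[25,0],[28,14],[36,0],[38,5],[40,0],[44,19],[45,0]]
[[5,5],[6,0],[12,6],[25,11],[28,14],[36,0],[38,5],[40,0],[44,19],[45,0]]
[[5,5],[6,0],[12,6],[25,11],[28,14],[36,0],[37,9],[44,19],[45,9],[50,0]]
[[4,5],[7,0],[12,6],[25,11],[28,14],[36,0],[37,9],[44,19],[45,9],[50,0]]
[[4,5],[7,12],[15,6],[25,11],[28,14],[36,0],[37,9],[44,19],[45,9],[50,0]]
[[4,5],[7,12],[15,6],[25,11],[28,14],[36,0],[37,9],[44,19],[45,9],[50,0]]
[[4,5],[7,12],[15,6],[25,11],[26,14],[36,0],[37,9],[44,19],[45,9],[50,0]]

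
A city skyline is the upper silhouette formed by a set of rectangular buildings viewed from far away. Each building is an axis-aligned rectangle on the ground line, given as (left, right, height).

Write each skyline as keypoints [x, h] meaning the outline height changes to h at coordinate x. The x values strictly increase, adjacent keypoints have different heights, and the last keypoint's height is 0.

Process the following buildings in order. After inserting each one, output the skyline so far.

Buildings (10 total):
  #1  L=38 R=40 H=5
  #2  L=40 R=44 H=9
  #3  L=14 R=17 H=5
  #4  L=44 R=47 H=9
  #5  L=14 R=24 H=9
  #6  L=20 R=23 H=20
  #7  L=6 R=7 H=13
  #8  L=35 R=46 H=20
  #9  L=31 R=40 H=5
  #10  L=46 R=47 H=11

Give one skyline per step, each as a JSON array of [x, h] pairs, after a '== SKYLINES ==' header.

== SKYLINES ==
[[38,5],[40,0]]
[[38,5],[40,9],[44,0]]
[[14,5],[17,0],[38,5],[40,9],[44,0]]
[[14,5],[17,0],[38,5],[40,9],[47,0]]
[[14,9],[24,0],[38,5],[40,9],[47,0]]
[[14,9],[20,20],[23,9],[24,0],[38,5],[40,9],[47,0]]
[[6,13],[7,0],[14,9],[20,20],[23,9],[24,0],[38,5],[40,9],[47,0]]
[[6,13],[7,0],[14,9],[20,20],[23,9],[24,0],[35,20],[46,9],[47,0]]
[[6,13],[7,0],[14,9],[20,20],[23,9],[24,0],[31,5],[35,20],[46,9],[47,0]]
[[6,13],[7,0],[14,9],[20,20],[23,9],[24,0],[31,5],[35,20],[46,11],[47,0]]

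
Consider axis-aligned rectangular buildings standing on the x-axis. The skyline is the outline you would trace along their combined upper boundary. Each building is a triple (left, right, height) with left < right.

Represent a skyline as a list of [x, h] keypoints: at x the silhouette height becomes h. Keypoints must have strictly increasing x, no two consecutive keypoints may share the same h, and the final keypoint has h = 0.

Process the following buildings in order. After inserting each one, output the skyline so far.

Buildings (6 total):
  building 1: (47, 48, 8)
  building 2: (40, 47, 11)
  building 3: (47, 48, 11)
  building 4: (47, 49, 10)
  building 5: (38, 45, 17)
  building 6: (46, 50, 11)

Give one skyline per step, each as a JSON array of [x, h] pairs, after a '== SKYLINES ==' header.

== SKYLINES ==
[[47,8],[48,0]]
[[40,11],[47,8],[48,0]]
[[40,11],[48,0]]
[[40,11],[48,10],[49,0]]
[[38,17],[45,11],[48,10],[49,0]]
[[38,17],[45,11],[50,0]]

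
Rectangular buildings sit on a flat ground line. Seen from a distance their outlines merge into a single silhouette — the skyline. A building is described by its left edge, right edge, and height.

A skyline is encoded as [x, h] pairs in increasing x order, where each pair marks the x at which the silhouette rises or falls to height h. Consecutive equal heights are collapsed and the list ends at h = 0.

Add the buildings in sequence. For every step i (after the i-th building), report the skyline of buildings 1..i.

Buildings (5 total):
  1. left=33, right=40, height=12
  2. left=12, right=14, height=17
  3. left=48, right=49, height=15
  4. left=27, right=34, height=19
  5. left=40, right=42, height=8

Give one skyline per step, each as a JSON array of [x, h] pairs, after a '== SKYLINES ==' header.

== SKYLINES ==
[[33,12],[40,0]]
[[12,17],[14,0],[33,12],[40,0]]
[[12,17],[14,0],[33,12],[40,0],[48,15],[49,0]]
[[12,17],[14,0],[27,19],[34,12],[40,0],[48,15],[49,0]]
[[12,17],[14,0],[27,19],[34,12],[40,8],[42,0],[48,15],[49,0]]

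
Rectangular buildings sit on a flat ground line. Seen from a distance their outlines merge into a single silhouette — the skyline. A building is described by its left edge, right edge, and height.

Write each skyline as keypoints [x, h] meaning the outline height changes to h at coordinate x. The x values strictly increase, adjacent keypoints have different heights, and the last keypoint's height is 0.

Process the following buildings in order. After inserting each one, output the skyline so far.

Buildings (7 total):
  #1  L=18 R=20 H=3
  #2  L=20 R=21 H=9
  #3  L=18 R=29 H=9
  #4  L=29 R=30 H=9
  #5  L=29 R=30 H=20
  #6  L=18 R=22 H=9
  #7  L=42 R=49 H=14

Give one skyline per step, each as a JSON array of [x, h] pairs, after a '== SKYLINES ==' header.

== SKYLINES ==
[[18,3],[20,0]]
[[18,3],[20,9],[21,0]]
[[18,9],[29,0]]
[[18,9],[30,0]]
[[18,9],[29,20],[30,0]]
[[18,9],[29,20],[30,0]]
[[18,9],[29,20],[30,0],[42,14],[49,0]]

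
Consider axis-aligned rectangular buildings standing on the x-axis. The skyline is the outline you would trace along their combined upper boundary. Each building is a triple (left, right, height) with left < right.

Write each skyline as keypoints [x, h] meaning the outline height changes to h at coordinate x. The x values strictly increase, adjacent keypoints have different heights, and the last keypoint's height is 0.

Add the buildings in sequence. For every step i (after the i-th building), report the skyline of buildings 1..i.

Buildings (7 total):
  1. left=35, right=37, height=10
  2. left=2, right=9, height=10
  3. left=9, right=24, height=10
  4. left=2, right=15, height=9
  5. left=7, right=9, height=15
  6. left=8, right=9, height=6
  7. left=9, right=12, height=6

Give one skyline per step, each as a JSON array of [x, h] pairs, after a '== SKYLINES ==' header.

== SKYLINES ==
[[35,10],[37,0]]
[[2,10],[9,0],[35,10],[37,0]]
[[2,10],[24,0],[35,10],[37,0]]
[[2,10],[24,0],[35,10],[37,0]]
[[2,10],[7,15],[9,10],[24,0],[35,10],[37,0]]
[[2,10],[7,15],[9,10],[24,0],[35,10],[37,0]]
[[2,10],[7,15],[9,10],[24,0],[35,10],[37,0]]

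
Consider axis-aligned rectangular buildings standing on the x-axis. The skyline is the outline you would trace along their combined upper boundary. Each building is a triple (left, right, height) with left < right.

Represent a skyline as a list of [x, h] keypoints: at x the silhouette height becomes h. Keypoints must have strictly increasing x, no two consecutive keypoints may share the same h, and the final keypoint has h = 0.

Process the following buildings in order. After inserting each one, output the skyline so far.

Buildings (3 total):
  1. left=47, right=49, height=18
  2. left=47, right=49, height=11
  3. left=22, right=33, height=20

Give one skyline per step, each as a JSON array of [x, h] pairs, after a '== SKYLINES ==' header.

== SKYLINES ==
[[47,18],[49,0]]
[[47,18],[49,0]]
[[22,20],[33,0],[47,18],[49,0]]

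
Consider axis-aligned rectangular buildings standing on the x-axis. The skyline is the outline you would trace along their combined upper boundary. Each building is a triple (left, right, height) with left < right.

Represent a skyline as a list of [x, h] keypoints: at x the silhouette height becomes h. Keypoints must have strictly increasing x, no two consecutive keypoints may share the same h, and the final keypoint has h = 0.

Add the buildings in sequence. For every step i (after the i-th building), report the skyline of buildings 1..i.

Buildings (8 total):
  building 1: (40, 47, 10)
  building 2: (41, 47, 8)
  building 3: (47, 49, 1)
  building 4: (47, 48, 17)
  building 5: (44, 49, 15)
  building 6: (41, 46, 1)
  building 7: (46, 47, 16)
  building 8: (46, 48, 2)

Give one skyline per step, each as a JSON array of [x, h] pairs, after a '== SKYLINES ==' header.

== SKYLINES ==
[[40,10],[47,0]]
[[40,10],[47,0]]
[[40,10],[47,1],[49,0]]
[[40,10],[47,17],[48,1],[49,0]]
[[40,10],[44,15],[47,17],[48,15],[49,0]]
[[40,10],[44,15],[47,17],[48,15],[49,0]]
[[40,10],[44,15],[46,16],[47,17],[48,15],[49,0]]
[[40,10],[44,15],[46,16],[47,17],[48,15],[49,0]]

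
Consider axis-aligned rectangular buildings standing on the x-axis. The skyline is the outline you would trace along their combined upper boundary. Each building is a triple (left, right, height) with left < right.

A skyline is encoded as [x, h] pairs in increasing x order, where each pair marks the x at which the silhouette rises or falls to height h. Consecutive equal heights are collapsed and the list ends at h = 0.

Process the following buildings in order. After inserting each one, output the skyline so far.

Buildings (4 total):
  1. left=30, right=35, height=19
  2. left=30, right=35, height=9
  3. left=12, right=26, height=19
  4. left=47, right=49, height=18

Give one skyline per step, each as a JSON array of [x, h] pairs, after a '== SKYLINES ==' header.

== SKYLINES ==
[[30,19],[35,0]]
[[30,19],[35,0]]
[[12,19],[26,0],[30,19],[35,0]]
[[12,19],[26,0],[30,19],[35,0],[47,18],[49,0]]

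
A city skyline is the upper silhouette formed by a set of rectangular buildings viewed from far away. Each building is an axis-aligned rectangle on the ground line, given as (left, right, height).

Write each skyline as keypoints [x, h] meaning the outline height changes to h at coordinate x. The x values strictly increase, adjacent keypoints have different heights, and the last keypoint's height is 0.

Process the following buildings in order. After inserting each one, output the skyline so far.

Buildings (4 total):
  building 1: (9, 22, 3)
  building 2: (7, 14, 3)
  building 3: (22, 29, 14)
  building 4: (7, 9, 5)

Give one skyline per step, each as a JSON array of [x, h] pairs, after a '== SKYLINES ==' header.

== SKYLINES ==
[[9,3],[22,0]]
[[7,3],[22,0]]
[[7,3],[22,14],[29,0]]
[[7,5],[9,3],[22,14],[29,0]]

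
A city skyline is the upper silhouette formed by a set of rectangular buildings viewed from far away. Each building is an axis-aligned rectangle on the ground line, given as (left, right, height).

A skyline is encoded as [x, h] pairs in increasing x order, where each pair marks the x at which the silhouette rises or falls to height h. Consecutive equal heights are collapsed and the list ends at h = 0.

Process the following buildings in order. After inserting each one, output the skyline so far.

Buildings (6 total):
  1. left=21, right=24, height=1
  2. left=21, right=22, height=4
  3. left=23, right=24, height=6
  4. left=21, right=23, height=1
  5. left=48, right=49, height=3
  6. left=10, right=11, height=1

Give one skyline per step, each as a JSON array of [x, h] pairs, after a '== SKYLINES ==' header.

== SKYLINES ==
[[21,1],[24,0]]
[[21,4],[22,1],[24,0]]
[[21,4],[22,1],[23,6],[24,0]]
[[21,4],[22,1],[23,6],[24,0]]
[[21,4],[22,1],[23,6],[24,0],[48,3],[49,0]]
[[10,1],[11,0],[21,4],[22,1],[23,6],[24,0],[48,3],[49,0]]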